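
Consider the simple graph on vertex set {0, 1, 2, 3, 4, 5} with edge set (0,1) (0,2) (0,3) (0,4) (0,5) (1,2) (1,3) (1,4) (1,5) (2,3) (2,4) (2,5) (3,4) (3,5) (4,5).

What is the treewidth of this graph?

5

A width-5 tree decomposition is:
Bags: B1 = {0, 1, 2, 3, 4, 5}
Tree: (single bag)
With just one bag of size 6, the width is 6 − 1 = 5, so tw(G) ≤ 5. On the other hand G contains the 6-clique {0, 1, 2, 3, 4, 5}. A clique must lie in a single bag of any decomposition, so no decomposition can have width below 5. Combining the bounds, tw(G) = 5.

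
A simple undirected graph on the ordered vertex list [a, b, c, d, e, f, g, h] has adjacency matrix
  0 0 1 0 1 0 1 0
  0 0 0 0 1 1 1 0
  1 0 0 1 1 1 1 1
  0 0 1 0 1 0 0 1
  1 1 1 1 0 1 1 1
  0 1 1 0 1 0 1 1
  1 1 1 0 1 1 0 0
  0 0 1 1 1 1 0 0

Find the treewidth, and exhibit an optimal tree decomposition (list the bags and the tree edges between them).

Treewidth 3.
One optimal decomposition is:
Bags: B1 = {c, e, f, h}  B2 = {c, e, f, g}  B3 = {b, e, f, g}  B4 = {c, d, e, h}  B5 = {a, c, e, g}
Tree: B1–B2, B2–B3, B1–B4, B2–B5

The largest bag has 4 vertices, giving width 3; this decomposition certifies tw(G) ≤ 3. For the lower bound, the 4 vertices {c, d, e, h} are pairwise adjacent, and any tree decomposition puts a clique entirely inside one bag — forcing width ≥ 3. Therefore the treewidth is 3.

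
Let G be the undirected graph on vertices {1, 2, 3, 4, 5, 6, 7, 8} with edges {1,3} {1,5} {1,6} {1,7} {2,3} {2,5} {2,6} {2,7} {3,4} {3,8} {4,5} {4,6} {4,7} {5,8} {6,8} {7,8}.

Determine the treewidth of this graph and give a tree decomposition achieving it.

The largest bag has 5 vertices, giving width 4; this decomposition certifies tw(G) ≤ 4. For the lower bound: the 5 vertex sets {1,3}, {2,5}, {4,7}, {6}, {8} are disjoint, each induces a connected subgraph, and every pair is joined by at least one edge of G. Contracting each set to a single vertex therefore yields K_{5} as a minor, and since treewidth is minor-monotone, tw(G) ≥ tw(K_{5}) = 4. The upper and lower bounds meet at 4, so that is the treewidth.

Treewidth 4.
Bags: B1 = {1, 3, 5, 6, 7}  B2 = {2, 3, 5, 6, 7}  B3 = {3, 4, 5, 6, 7}  B4 = {3, 5, 6, 7, 8}
Tree: B1–B2, B2–B3, B3–B4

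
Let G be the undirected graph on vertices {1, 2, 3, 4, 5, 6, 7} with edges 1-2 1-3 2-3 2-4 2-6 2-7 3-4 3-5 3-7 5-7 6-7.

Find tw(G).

A width-2 tree decomposition is:
Bags: B1 = {2, 3, 4}  B2 = {1, 2, 3}  B3 = {2, 3, 7}  B4 = {3, 5, 7}  B5 = {2, 6, 7}
Tree: B1–B2, B2–B3, B3–B4, B3–B5
The largest bag has 3 vertices, giving width 2; this decomposition certifies tw(G) ≤ 2. For the lower bound, the 3 vertices {1, 2, 3} are pairwise adjacent, and any tree decomposition puts a clique entirely inside one bag — forcing width ≥ 2. Hence tw(G) = 2 exactly.

2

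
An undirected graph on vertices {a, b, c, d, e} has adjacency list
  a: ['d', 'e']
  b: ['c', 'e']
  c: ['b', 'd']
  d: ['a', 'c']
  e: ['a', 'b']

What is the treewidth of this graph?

2

A width-2 tree decomposition is:
Bags: B1 = {b, c, d}  B2 = {a, b, d}  B3 = {a, b, e}
Tree: B1–B2, B2–B3
The largest bag has 3 vertices, giving width 2; this decomposition certifies tw(G) ≤ 2. For the lower bound, G contains the cycle b–c–d–a–e–b, so G is not a forest; only forests have treewidth ≤ 1, hence tw(G) ≥ 2. Therefore the treewidth is 2.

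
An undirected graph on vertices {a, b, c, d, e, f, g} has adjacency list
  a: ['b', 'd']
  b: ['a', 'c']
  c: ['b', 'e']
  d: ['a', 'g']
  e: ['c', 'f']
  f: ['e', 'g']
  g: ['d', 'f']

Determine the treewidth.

2

A width-2 tree decomposition is:
Bags: B1 = {e, f, g}  B2 = {c, e, g}  B3 = {b, c, g}  B4 = {a, b, g}  B5 = {a, d, g}
Tree: B1–B2, B2–B3, B3–B4, B4–B5
The largest bag has 3 vertices, giving width 2; this decomposition certifies tw(G) ≤ 2. For the lower bound, G contains the cycle g–f–e–c–b–a–d–g, so G is not a forest; only forests have treewidth ≤ 1, hence tw(G) ≥ 2. Therefore the treewidth is 2.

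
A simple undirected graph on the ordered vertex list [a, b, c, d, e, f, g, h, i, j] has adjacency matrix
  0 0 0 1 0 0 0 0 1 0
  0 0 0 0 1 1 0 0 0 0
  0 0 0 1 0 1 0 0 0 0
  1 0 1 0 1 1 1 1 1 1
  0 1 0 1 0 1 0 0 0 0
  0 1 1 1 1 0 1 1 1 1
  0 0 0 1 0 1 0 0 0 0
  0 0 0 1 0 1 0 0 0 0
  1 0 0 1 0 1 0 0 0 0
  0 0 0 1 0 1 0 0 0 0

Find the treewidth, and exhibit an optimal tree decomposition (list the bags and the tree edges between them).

Treewidth 2.
One such decomposition:
Bags: B1 = {d, f, g}  B2 = {d, f, j}  B3 = {d, e, f}  B4 = {b, e, f}  B5 = {d, f, i}  B6 = {d, f, h}  B7 = {c, d, f}  B8 = {a, d, i}
Tree: B1–B2, B1–B3, B3–B4, B2–B5, B5–B6, B6–B7, B5–B8

Each bag holds 3 vertices, so the decomposition has width 2, which upper-bounds the treewidth. Conversely, {a, d, i} is a clique of size 3, and the vertices of any clique must share a bag in every tree decomposition; so some bag has ≥ 3 vertices and tw(G) ≥ 2. Therefore the treewidth is 2.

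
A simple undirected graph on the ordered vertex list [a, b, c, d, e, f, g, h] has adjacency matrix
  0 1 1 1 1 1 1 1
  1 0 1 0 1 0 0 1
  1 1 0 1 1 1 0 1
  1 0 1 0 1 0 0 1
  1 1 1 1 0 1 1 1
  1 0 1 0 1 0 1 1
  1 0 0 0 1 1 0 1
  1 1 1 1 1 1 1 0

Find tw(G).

A width-4 tree decomposition is:
Bags: B1 = {a, b, c, e, h}  B2 = {a, c, d, e, h}  B3 = {a, c, e, f, h}  B4 = {a, e, f, g, h}
Tree: B1–B2, B2–B3, B3–B4
The largest bag has 5 vertices, giving width 4; this decomposition certifies tw(G) ≤ 4. For the lower bound, the 5 vertices {a, e, f, g, h} are pairwise adjacent, and any tree decomposition puts a clique entirely inside one bag — forcing width ≥ 4. Hence tw(G) = 4 exactly.

4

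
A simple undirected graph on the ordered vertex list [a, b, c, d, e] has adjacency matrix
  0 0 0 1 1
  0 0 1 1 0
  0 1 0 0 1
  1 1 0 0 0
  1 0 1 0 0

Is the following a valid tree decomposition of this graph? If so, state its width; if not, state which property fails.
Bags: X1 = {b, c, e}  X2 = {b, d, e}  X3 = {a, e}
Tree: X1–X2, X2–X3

A tree decomposition must satisfy three properties: every vertex lies in some bag; for every edge, both endpoints lie together in some bag; and for every vertex, the bags containing it form a connected subtree. Here edge (d,a) lies in no bag, so the decomposition is invalid.

No — edge (d,a) lies in no bag.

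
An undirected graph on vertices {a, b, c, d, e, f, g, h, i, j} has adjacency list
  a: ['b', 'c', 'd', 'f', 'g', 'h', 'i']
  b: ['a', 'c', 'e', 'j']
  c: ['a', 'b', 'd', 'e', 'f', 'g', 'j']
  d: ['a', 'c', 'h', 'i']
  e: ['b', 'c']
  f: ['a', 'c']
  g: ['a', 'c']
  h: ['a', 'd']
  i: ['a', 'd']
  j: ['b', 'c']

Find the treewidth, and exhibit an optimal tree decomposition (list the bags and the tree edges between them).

The largest bag has 3 vertices, giving width 2; this decomposition certifies tw(G) ≤ 2. For the lower bound, the 3 vertices {a, d, h} are pairwise adjacent, and any tree decomposition puts a clique entirely inside one bag — forcing width ≥ 2. The upper and lower bounds meet at 2, so that is the treewidth.

Treewidth 2.
Bags: B1 = {a, d, h}  B2 = {a, c, d}  B3 = {a, b, c}  B4 = {a, d, i}  B5 = {b, c, j}  B6 = {a, c, f}  B7 = {a, c, g}  B8 = {b, c, e}
Tree: B1–B2, B2–B3, B2–B4, B3–B5, B2–B6, B3–B7, B3–B8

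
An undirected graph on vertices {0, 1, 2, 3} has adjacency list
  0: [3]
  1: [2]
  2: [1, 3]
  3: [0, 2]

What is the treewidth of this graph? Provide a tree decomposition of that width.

Treewidth 1.
One such decomposition:
Bags: B1 = {2, 3}  B2 = {0, 3}  B3 = {1, 2}
Tree: B1–B2, B1–B3

The largest bag has 2 vertices, giving width 1; this decomposition certifies tw(G) ≤ 1. G has an edge, so its treewidth is at least 1. Combining the bounds, tw(G) = 1.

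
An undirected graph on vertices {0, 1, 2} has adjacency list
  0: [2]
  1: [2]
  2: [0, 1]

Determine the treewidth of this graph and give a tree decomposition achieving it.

Treewidth 1.
One optimal decomposition is:
Bags: B1 = {1, 2}  B2 = {0, 2}
Tree: B1–B2

The largest bag has 2 vertices, giving width 1; this decomposition certifies tw(G) ≤ 1. G has an edge, so its treewidth is at least 1. The upper and lower bounds meet at 1, so that is the treewidth.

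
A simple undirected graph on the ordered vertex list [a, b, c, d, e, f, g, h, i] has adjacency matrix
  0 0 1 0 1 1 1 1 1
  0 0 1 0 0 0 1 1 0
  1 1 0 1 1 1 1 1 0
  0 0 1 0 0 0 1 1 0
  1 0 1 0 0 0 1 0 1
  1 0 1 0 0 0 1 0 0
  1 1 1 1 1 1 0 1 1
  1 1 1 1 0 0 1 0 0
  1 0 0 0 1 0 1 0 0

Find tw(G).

A width-3 tree decomposition is:
Bags: B1 = {a, c, g, h}  B2 = {b, c, g, h}  B3 = {c, d, g, h}  B4 = {a, c, e, g}  B5 = {a, c, f, g}  B6 = {a, e, g, i}
Tree: B1–B2, B2–B3, B1–B4, B4–B5, B4–B6
Every bag has size at most 4, so the width is 4 − 1 = 3 and tw(G) ≤ 3. For the lower bound, the 4 vertices {a, c, e, g} are pairwise adjacent, and any tree decomposition puts a clique entirely inside one bag — forcing width ≥ 3. Hence tw(G) = 3 exactly.

3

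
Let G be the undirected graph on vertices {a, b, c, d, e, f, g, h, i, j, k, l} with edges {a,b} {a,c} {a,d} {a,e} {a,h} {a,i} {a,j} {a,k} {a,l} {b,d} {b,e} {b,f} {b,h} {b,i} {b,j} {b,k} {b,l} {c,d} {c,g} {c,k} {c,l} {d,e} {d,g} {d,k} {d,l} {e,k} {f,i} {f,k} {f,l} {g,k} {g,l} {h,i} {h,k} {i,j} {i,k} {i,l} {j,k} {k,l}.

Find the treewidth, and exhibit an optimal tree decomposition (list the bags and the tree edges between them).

Treewidth 4.
One such decomposition:
Bags: B1 = {a, b, d, k, l}  B2 = {a, b, i, k, l}  B3 = {a, c, d, k, l}  B4 = {a, b, i, j, k}  B5 = {c, d, g, k, l}  B6 = {a, b, h, i, k}  B7 = {b, f, i, k, l}  B8 = {a, b, d, e, k}
Tree: B1–B2, B1–B3, B2–B4, B3–B5, B2–B6, B2–B7, B1–B8

Every bag has size at most 5, so the width is 5 − 1 = 4 and tw(G) ≤ 4. On the other hand G contains the 5-clique {c, d, g, k, l}. A clique must lie in a single bag of any decomposition, so no decomposition can have width below 4. Hence tw(G) = 4 exactly.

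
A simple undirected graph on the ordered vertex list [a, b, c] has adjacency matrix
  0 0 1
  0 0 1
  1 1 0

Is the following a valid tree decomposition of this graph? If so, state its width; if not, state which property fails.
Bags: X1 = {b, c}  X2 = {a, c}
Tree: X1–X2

Every vertex of G appears in some bag (union = {a, b, c}); every edge is covered by a bag; and for each vertex v the set of bags containing v is connected in the bag tree. The decomposition is therefore valid. The largest bag has 2 vertices, so the width is 1.

Yes; width 1.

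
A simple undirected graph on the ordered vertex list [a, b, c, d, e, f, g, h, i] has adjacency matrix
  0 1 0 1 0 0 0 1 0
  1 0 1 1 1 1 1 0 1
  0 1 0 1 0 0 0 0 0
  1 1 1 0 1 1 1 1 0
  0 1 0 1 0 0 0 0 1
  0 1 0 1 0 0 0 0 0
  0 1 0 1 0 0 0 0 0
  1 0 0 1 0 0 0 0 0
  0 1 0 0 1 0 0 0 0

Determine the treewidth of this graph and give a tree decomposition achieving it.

Treewidth 2.
One optimal decomposition is:
Bags: B1 = {b, d, e}  B2 = {b, d, f}  B3 = {a, b, d}  B4 = {b, e, i}  B5 = {b, d, g}  B6 = {b, c, d}  B7 = {a, d, h}
Tree: B1–B2, B2–B3, B1–B4, B1–B5, B5–B6, B3–B7

The largest bag has 3 vertices, giving width 2; this decomposition certifies tw(G) ≤ 2. For the lower bound, the 3 vertices {a, d, h} are pairwise adjacent, and any tree decomposition puts a clique entirely inside one bag — forcing width ≥ 2. The upper and lower bounds meet at 2, so that is the treewidth.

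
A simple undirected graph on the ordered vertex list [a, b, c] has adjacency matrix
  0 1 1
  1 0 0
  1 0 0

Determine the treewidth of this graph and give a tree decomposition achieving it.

Treewidth 1.
One optimal decomposition is:
Bags: B1 = {a, b}  B2 = {a, c}
Tree: B1–B2

The largest bag has 2 vertices, giving width 1; this decomposition certifies tw(G) ≤ 1. G has an edge, so its treewidth is at least 1. Combining the bounds, tw(G) = 1.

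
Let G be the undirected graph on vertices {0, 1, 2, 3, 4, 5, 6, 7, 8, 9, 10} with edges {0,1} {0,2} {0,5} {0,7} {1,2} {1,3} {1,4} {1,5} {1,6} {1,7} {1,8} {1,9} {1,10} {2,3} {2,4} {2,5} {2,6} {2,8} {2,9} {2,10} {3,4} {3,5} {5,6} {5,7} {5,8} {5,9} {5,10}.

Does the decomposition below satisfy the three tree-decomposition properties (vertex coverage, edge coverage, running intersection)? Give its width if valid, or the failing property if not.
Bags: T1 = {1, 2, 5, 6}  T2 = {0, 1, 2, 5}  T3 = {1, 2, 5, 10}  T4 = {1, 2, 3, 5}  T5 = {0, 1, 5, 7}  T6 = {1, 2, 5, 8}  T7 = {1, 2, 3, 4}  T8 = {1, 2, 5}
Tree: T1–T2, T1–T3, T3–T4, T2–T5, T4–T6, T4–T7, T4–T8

No — vertex 9 appears in no bag.

A tree decomposition must satisfy three properties: every vertex lies in some bag; for every edge, both endpoints lie together in some bag; and for every vertex, the bags containing it form a connected subtree. Here vertex 9 appears in no bag, so the decomposition is invalid.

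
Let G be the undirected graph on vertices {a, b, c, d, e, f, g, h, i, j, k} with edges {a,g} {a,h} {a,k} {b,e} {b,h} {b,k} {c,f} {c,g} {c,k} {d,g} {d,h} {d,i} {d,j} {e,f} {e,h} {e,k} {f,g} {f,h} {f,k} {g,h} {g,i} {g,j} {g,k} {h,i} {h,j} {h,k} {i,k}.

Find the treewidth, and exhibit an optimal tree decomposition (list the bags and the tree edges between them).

Every bag has size at most 4, so the width is 4 − 1 = 3 and tw(G) ≤ 3. On the other hand G contains the 4-clique {d, g, h, j}. A clique must lie in a single bag of any decomposition, so no decomposition can have width below 3. Hence tw(G) = 3 exactly.

Treewidth 3.
One such decomposition:
Bags: B1 = {c, f, g, k}  B2 = {f, g, h, k}  B3 = {e, f, h, k}  B4 = {b, e, h, k}  B5 = {g, h, i, k}  B6 = {d, g, h, i}  B7 = {d, g, h, j}  B8 = {a, g, h, k}
Tree: B1–B2, B2–B3, B3–B4, B2–B5, B5–B6, B6–B7, B2–B8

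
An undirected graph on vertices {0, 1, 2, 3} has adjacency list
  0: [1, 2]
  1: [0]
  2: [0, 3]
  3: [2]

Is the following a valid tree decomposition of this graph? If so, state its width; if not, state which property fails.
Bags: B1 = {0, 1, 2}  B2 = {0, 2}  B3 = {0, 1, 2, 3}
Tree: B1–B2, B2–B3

No — bags containing vertex 1 are not connected in the tree.

A tree decomposition must satisfy three properties: every vertex lies in some bag; for every edge, both endpoints lie together in some bag; and for every vertex, the bags containing it form a connected subtree. Here bags containing vertex 1 are not connected in the tree, so the decomposition is invalid.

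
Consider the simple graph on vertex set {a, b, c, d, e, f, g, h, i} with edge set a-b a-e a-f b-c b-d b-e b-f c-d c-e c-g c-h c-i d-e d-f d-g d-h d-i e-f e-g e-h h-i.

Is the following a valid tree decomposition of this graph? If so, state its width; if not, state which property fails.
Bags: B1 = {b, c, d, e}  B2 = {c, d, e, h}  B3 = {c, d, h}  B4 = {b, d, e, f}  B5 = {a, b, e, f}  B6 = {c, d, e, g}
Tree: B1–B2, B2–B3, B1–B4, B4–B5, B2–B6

No — vertex i appears in no bag.

A tree decomposition must satisfy three properties: every vertex lies in some bag; for every edge, both endpoints lie together in some bag; and for every vertex, the bags containing it form a connected subtree. Here vertex i appears in no bag, so the decomposition is invalid.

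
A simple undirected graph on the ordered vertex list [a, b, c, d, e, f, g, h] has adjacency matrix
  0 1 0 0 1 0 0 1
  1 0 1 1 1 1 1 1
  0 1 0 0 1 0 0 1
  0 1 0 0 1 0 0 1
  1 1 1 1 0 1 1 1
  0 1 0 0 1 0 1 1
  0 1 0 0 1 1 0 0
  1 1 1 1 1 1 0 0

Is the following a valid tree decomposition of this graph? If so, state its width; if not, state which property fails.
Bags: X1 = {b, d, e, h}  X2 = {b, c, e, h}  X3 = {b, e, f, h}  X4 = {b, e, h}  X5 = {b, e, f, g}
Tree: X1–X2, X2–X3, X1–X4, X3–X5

No — vertex a appears in no bag.

A tree decomposition must satisfy three properties: every vertex lies in some bag; for every edge, both endpoints lie together in some bag; and for every vertex, the bags containing it form a connected subtree. Here vertex a appears in no bag, so the decomposition is invalid.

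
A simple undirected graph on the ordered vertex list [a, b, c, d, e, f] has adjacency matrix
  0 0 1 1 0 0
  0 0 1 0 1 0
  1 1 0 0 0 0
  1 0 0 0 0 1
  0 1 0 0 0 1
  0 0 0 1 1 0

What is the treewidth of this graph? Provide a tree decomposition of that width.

The largest bag has 3 vertices, giving width 2; this decomposition certifies tw(G) ≤ 2. Since f–d–a–c–b–e–f is a cycle in G, G is not acyclic. Forests are exactly the graphs of treewidth ≤ 1, so tw(G) ≥ 2. The upper and lower bounds meet at 2, so that is the treewidth.

Treewidth 2.
One optimal decomposition is:
Bags: B1 = {a, d, f}  B2 = {a, c, f}  B3 = {b, c, f}  B4 = {b, e, f}
Tree: B1–B2, B2–B3, B3–B4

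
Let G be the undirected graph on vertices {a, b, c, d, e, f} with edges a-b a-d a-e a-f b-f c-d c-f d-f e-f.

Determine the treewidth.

A width-2 tree decomposition is:
Bags: B1 = {a, d, f}  B2 = {a, e, f}  B3 = {c, d, f}  B4 = {a, b, f}
Tree: B1–B2, B1–B3, B1–B4
The largest bag has 3 vertices, giving width 2; this decomposition certifies tw(G) ≤ 2. For the lower bound, the 3 vertices {c, d, f} are pairwise adjacent, and any tree decomposition puts a clique entirely inside one bag — forcing width ≥ 2. Therefore the treewidth is 2.

2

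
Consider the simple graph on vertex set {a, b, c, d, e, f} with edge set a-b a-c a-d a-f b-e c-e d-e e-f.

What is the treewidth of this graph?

2

A width-2 tree decomposition is:
Bags: B1 = {a, e, f}  B2 = {a, b, e}  B3 = {a, d, e}  B4 = {a, c, e}
Tree: B1–B2, B2–B3, B3–B4
Every bag has size at most 3, so the width is 3 − 1 = 2 and tw(G) ≤ 2. The edges f–a–b–e–f form a cycle, so G is not a tree and its treewidth is at least 2. Hence tw(G) = 2 exactly.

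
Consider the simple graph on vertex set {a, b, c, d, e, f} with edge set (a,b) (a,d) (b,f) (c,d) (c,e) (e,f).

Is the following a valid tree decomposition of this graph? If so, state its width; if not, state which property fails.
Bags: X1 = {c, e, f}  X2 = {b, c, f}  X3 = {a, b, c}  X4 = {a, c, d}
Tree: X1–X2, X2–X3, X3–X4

Every vertex of G appears in some bag (union = {a, b, c, d, e, f}); every edge is covered by a bag; and for each vertex v the set of bags containing v is connected in the bag tree. The decomposition is therefore valid. The largest bag has 3 vertices, so the width is 2.

Yes; width 2.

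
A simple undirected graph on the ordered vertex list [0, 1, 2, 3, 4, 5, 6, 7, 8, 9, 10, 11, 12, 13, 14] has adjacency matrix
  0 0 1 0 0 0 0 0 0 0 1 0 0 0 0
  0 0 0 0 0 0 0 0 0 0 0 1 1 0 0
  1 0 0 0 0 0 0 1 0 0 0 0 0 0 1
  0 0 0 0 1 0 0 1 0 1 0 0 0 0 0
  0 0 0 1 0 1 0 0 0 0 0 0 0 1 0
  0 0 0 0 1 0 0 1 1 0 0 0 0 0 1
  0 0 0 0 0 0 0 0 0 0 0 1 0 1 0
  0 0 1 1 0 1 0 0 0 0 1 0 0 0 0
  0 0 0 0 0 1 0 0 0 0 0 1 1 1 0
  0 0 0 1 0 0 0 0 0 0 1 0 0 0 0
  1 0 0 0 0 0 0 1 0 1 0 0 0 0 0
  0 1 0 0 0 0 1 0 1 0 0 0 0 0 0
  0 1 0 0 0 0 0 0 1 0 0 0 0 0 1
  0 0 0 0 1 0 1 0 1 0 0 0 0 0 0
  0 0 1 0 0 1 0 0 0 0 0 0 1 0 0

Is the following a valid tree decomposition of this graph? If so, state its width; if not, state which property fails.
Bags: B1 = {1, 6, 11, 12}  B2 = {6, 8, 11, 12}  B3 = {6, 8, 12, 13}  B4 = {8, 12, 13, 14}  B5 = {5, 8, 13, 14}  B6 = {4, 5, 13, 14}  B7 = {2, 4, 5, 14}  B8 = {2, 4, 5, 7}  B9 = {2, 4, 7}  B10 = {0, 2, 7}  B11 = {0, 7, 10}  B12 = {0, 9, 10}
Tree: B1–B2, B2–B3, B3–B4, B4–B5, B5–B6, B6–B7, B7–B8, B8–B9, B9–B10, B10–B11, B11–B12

No — vertex 3 appears in no bag.

A tree decomposition must satisfy three properties: every vertex lies in some bag; for every edge, both endpoints lie together in some bag; and for every vertex, the bags containing it form a connected subtree. Here vertex 3 appears in no bag, so the decomposition is invalid.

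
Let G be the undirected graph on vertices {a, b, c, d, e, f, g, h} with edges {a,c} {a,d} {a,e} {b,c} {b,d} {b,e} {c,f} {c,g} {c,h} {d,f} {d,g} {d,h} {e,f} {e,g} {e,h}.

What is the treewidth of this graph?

3

A width-3 tree decomposition is:
Bags: B1 = {c, d, e, f}  B2 = {c, d, e, g}  B3 = {b, c, d, e}  B4 = {a, c, d, e}  B5 = {c, d, e, h}
Tree: B1–B2, B2–B3, B3–B4, B4–B5
The largest bag has 4 vertices, giving width 3; this decomposition certifies tw(G) ≤ 3. For the lower bound: the 4 vertex sets {c,f}, {d,g}, {e}, {b} are disjoint, each induces a connected subgraph, and every pair is joined by at least one edge of G. Contracting each set to a single vertex therefore yields K_{4} as a minor, and since treewidth is minor-monotone, tw(G) ≥ tw(K_{4}) = 3. The upper and lower bounds meet at 3, so that is the treewidth.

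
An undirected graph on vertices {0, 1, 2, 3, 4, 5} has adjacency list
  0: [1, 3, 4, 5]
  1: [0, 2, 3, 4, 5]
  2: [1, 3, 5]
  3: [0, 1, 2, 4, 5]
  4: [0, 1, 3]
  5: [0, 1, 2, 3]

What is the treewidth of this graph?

A width-3 tree decomposition is:
Bags: B1 = {0, 1, 3, 4}  B2 = {0, 1, 3, 5}  B3 = {1, 2, 3, 5}
Tree: B1–B2, B2–B3
Each bag holds 4 vertices, so the decomposition has width 3, which upper-bounds the treewidth. For the lower bound, the 4 vertices {0, 1, 3, 4} are pairwise adjacent, and any tree decomposition puts a clique entirely inside one bag — forcing width ≥ 3. Therefore the treewidth is 3.

3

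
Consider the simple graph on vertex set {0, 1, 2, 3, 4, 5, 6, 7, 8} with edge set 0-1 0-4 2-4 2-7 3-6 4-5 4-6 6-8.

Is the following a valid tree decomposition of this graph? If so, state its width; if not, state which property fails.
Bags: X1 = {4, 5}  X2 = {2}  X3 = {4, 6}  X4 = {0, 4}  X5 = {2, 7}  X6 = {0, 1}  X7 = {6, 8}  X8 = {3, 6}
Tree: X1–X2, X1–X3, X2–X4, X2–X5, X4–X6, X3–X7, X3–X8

No — edge (4,2) lies in no bag.

A tree decomposition must satisfy three properties: every vertex lies in some bag; for every edge, both endpoints lie together in some bag; and for every vertex, the bags containing it form a connected subtree. Here edge (4,2) lies in no bag, so the decomposition is invalid.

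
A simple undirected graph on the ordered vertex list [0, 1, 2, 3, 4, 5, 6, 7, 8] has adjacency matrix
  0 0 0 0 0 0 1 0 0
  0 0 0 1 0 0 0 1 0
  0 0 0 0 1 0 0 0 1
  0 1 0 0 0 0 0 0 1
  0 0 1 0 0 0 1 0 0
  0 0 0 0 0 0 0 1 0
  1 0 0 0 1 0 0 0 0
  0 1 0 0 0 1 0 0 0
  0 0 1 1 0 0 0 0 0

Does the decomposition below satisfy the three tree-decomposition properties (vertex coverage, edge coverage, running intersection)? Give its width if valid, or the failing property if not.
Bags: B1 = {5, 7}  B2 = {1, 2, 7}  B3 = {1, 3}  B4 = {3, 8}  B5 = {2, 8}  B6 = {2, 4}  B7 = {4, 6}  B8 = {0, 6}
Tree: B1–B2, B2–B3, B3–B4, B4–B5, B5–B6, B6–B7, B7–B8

A tree decomposition must satisfy three properties: every vertex lies in some bag; for every edge, both endpoints lie together in some bag; and for every vertex, the bags containing it form a connected subtree. Here bags containing vertex 2 are not connected in the tree, so the decomposition is invalid.

No — bags containing vertex 2 are not connected in the tree.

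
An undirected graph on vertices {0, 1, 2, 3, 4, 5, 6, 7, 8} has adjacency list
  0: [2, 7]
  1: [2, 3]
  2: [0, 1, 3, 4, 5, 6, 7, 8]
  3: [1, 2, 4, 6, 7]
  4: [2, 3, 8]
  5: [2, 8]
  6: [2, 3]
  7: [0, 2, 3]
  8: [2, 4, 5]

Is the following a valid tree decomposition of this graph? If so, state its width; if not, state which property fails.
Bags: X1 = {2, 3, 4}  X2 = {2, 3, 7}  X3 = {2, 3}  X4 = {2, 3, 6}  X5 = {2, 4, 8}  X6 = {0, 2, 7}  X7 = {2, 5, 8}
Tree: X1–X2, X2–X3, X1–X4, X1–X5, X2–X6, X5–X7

A tree decomposition must satisfy three properties: every vertex lies in some bag; for every edge, both endpoints lie together in some bag; and for every vertex, the bags containing it form a connected subtree. Here vertex 1 appears in no bag, so the decomposition is invalid.

No — vertex 1 appears in no bag.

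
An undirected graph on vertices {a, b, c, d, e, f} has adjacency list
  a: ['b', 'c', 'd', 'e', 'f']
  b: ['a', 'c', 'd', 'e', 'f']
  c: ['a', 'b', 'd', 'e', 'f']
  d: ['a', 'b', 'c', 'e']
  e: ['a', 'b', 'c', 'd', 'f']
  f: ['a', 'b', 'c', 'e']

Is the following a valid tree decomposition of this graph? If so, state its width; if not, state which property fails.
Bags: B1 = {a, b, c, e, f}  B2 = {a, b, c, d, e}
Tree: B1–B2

Yes; width 4.

Every vertex of G appears in some bag (union = {a, b, c, d, e, f}); every edge is covered by a bag; and for each vertex v the set of bags containing v is connected in the bag tree. The decomposition is therefore valid. The largest bag has 5 vertices, so the width is 4.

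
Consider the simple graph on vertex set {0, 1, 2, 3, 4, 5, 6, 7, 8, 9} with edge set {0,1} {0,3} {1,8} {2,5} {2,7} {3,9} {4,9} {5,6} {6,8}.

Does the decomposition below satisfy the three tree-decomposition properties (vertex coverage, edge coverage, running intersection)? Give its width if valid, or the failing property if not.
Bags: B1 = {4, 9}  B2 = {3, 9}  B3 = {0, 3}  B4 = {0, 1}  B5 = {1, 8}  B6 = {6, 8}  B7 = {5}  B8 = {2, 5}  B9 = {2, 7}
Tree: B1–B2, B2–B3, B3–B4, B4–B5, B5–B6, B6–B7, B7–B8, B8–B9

A tree decomposition must satisfy three properties: every vertex lies in some bag; for every edge, both endpoints lie together in some bag; and for every vertex, the bags containing it form a connected subtree. Here edge (6,5) lies in no bag, so the decomposition is invalid.

No — edge (6,5) lies in no bag.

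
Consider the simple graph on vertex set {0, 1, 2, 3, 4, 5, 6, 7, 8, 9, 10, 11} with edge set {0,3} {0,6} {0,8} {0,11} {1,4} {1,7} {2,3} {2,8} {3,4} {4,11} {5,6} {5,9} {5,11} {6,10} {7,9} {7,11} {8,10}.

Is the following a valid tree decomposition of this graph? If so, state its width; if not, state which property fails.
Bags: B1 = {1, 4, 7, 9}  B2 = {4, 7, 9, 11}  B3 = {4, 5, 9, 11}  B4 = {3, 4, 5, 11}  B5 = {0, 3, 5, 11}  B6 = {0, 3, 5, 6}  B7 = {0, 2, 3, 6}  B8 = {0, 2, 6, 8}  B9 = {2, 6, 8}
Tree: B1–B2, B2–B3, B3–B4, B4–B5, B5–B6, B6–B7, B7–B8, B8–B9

No — vertex 10 appears in no bag.

A tree decomposition must satisfy three properties: every vertex lies in some bag; for every edge, both endpoints lie together in some bag; and for every vertex, the bags containing it form a connected subtree. Here vertex 10 appears in no bag, so the decomposition is invalid.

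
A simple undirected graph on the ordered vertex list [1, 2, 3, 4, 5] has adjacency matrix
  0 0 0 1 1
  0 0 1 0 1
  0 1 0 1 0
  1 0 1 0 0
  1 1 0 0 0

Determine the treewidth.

2

A width-2 tree decomposition is:
Bags: B1 = {1, 2, 5}  B2 = {1, 2, 3}  B3 = {1, 3, 4}
Tree: B1–B2, B2–B3
Every bag has size at most 3, so the width is 3 − 1 = 2 and tw(G) ≤ 2. For the lower bound, G contains the cycle 1–5–2–3–4–1, so G is not a forest; only forests have treewidth ≤ 1, hence tw(G) ≥ 2. The upper and lower bounds meet at 2, so that is the treewidth.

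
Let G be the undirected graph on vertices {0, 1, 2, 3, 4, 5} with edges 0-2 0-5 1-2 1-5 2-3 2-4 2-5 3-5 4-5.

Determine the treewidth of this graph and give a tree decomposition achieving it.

Treewidth 2.
Bags: B1 = {2, 3, 5}  B2 = {2, 4, 5}  B3 = {1, 2, 5}  B4 = {0, 2, 5}
Tree: B1–B2, B1–B3, B2–B4

The largest bag has 3 vertices, giving width 2; this decomposition certifies tw(G) ≤ 2. For the lower bound, the 3 vertices {0, 2, 5} are pairwise adjacent, and any tree decomposition puts a clique entirely inside one bag — forcing width ≥ 2. The upper and lower bounds meet at 2, so that is the treewidth.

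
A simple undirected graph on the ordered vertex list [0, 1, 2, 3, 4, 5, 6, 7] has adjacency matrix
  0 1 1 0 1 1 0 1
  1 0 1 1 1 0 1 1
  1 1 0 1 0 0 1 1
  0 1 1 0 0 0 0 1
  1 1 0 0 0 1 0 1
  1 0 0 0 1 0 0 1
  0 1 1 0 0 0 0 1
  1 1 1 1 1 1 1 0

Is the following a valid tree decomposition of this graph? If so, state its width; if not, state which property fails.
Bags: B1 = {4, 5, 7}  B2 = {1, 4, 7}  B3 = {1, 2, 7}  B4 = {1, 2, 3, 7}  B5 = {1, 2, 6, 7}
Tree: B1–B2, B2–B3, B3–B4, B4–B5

A tree decomposition must satisfy three properties: every vertex lies in some bag; for every edge, both endpoints lie together in some bag; and for every vertex, the bags containing it form a connected subtree. Here vertex 0 appears in no bag, so the decomposition is invalid.

No — vertex 0 appears in no bag.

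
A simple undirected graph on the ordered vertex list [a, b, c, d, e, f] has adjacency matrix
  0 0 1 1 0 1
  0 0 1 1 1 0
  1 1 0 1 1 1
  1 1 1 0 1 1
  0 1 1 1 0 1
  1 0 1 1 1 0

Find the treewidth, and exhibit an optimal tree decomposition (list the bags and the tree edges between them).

Treewidth 3.
One optimal decomposition is:
Bags: B1 = {c, d, e, f}  B2 = {a, c, d, f}  B3 = {b, c, d, e}
Tree: B1–B2, B1–B3

The largest bag has 4 vertices, giving width 3; this decomposition certifies tw(G) ≤ 3. Conversely, {c, d, e, f} is a clique of size 4, and the vertices of any clique must share a bag in every tree decomposition; so some bag has ≥ 4 vertices and tw(G) ≥ 3. Combining the bounds, tw(G) = 3.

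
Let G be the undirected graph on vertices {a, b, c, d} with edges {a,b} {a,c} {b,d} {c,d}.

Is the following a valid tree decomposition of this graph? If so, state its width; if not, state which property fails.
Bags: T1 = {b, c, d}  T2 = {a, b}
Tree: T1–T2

No — edge (c,a) lies in no bag.

A tree decomposition must satisfy three properties: every vertex lies in some bag; for every edge, both endpoints lie together in some bag; and for every vertex, the bags containing it form a connected subtree. Here edge (c,a) lies in no bag, so the decomposition is invalid.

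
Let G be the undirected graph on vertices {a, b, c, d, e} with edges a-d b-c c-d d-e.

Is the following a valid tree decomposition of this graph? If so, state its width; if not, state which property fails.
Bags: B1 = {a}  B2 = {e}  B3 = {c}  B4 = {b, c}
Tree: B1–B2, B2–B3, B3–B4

No — vertex d appears in no bag.

A tree decomposition must satisfy three properties: every vertex lies in some bag; for every edge, both endpoints lie together in some bag; and for every vertex, the bags containing it form a connected subtree. Here vertex d appears in no bag, so the decomposition is invalid.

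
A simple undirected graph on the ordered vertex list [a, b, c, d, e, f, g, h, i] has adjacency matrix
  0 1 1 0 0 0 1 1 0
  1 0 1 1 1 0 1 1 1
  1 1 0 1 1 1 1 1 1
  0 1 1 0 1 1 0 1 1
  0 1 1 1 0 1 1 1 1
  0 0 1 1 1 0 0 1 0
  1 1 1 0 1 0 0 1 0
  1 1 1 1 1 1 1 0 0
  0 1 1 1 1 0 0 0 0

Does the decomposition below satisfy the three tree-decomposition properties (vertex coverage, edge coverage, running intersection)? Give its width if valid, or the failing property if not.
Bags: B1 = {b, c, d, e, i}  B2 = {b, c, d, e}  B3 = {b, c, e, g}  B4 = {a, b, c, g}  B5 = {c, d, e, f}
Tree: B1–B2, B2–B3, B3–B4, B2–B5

No — vertex h appears in no bag.

A tree decomposition must satisfy three properties: every vertex lies in some bag; for every edge, both endpoints lie together in some bag; and for every vertex, the bags containing it form a connected subtree. Here vertex h appears in no bag, so the decomposition is invalid.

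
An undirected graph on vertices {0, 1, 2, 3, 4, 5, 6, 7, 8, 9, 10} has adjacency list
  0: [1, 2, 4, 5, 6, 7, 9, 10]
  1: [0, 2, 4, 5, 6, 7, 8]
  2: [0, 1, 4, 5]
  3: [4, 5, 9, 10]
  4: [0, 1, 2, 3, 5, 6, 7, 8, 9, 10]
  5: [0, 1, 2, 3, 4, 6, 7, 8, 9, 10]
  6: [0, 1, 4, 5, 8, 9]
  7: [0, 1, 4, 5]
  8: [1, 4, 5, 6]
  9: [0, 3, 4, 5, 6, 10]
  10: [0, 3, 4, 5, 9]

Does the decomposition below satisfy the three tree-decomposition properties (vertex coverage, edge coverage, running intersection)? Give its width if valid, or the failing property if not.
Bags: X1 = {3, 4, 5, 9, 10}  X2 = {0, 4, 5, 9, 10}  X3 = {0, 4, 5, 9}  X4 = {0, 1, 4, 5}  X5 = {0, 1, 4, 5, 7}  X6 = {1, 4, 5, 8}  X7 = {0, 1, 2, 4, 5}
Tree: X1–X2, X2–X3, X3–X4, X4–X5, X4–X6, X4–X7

A tree decomposition must satisfy three properties: every vertex lies in some bag; for every edge, both endpoints lie together in some bag; and for every vertex, the bags containing it form a connected subtree. Here vertex 6 appears in no bag, so the decomposition is invalid.

No — vertex 6 appears in no bag.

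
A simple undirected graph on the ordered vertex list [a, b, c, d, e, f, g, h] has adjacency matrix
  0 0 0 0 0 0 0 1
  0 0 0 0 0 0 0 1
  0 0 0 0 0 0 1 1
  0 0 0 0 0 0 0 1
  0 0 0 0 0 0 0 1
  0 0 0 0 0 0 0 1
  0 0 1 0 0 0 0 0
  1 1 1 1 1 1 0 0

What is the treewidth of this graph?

1

A width-1 tree decomposition is:
Bags: B1 = {b, h}  B2 = {c, h}  B3 = {e, h}  B4 = {f, h}  B5 = {a, h}  B6 = {c, g}  B7 = {d, h}
Tree: B1–B2, B2–B3, B3–B4, B3–B5, B2–B6, B1–B7
Every bag has size at most 2, so the width is 2 − 1 = 1 and tw(G) ≤ 1. G has an edge, so its treewidth is at least 1. Hence tw(G) = 1 exactly.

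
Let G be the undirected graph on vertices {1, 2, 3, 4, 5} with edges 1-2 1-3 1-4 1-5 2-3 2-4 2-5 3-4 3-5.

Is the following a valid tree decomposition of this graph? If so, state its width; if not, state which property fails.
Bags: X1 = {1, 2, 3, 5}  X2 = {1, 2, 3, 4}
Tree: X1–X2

Yes; width 3.

Vertex coverage: the bags together contain {1, 2, 3, 4, 5}, the full vertex set. Edge coverage: each edge of G has both endpoints in at least one bag. Running intersection: for every vertex, the bags containing it form a connected subtree. All three properties hold, so this is a valid tree decomposition of width max|bag| − 1 = 3, and hence tw(G) ≤ 3.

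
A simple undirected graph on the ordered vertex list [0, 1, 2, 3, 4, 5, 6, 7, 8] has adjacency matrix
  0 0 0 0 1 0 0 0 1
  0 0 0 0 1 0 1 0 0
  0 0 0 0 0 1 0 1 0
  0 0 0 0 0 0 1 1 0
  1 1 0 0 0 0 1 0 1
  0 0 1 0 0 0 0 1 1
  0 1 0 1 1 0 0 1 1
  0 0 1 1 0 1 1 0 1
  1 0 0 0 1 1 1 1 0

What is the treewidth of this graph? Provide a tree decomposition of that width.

Each bag holds 3 vertices, so the decomposition has width 2, which upper-bounds the treewidth. Conversely, {0, 4, 8} is a clique of size 3, and the vertices of any clique must share a bag in every tree decomposition; so some bag has ≥ 3 vertices and tw(G) ≥ 2. Combining the bounds, tw(G) = 2.

Treewidth 2.
One optimal decomposition is:
Bags: B1 = {6, 7, 8}  B2 = {3, 6, 7}  B3 = {4, 6, 8}  B4 = {5, 7, 8}  B5 = {1, 4, 6}  B6 = {2, 5, 7}  B7 = {0, 4, 8}
Tree: B1–B2, B1–B3, B1–B4, B3–B5, B4–B6, B3–B7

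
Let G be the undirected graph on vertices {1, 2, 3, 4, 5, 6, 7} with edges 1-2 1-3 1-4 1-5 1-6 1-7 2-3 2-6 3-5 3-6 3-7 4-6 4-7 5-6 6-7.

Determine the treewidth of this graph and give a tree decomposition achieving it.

Treewidth 3.
One optimal decomposition is:
Bags: B1 = {1, 3, 5, 6}  B2 = {1, 3, 6, 7}  B3 = {1, 4, 6, 7}  B4 = {1, 2, 3, 6}
Tree: B1–B2, B2–B3, B2–B4

Every bag has size at most 4, so the width is 4 − 1 = 3 and tw(G) ≤ 3. Conversely, {1, 2, 3, 6} is a clique of size 4, and the vertices of any clique must share a bag in every tree decomposition; so some bag has ≥ 4 vertices and tw(G) ≥ 3. Hence tw(G) = 3 exactly.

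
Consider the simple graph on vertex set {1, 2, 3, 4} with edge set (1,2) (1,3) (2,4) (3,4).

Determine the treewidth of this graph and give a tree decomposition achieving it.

Treewidth 2.
One such decomposition:
Bags: B1 = {1, 2, 4}  B2 = {1, 3, 4}
Tree: B1–B2

Every bag has size at most 3, so the width is 3 − 1 = 2 and tw(G) ≤ 2. For the lower bound, G contains the cycle 1–2–4–3–1, so G is not a forest; only forests have treewidth ≤ 1, hence tw(G) ≥ 2. The upper and lower bounds meet at 2, so that is the treewidth.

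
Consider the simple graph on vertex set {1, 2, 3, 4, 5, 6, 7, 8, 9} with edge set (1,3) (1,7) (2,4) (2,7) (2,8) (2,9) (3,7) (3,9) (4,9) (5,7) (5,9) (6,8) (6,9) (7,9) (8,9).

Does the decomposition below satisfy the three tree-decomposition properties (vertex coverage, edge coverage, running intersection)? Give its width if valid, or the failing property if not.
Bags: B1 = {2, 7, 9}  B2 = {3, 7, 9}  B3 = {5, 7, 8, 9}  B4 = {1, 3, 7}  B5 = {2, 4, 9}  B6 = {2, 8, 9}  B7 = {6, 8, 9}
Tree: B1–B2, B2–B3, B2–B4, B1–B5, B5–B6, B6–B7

No — bags containing vertex 8 are not connected in the tree.

A tree decomposition must satisfy three properties: every vertex lies in some bag; for every edge, both endpoints lie together in some bag; and for every vertex, the bags containing it form a connected subtree. Here bags containing vertex 8 are not connected in the tree, so the decomposition is invalid.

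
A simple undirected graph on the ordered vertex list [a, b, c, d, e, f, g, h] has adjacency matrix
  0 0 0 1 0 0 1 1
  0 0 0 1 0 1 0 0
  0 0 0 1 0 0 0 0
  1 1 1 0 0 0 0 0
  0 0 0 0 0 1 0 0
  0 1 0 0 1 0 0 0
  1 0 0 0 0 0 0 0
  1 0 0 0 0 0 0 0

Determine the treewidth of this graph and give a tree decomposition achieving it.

The largest bag has 2 vertices, giving width 1; this decomposition certifies tw(G) ≤ 1. G has an edge, so its treewidth is at least 1. The upper and lower bounds meet at 1, so that is the treewidth.

Treewidth 1.
Bags: B1 = {c, d}  B2 = {b, d}  B3 = {b, f}  B4 = {a, d}  B5 = {e, f}  B6 = {a, g}  B7 = {a, h}
Tree: B1–B2, B2–B3, B1–B4, B3–B5, B4–B6, B6–B7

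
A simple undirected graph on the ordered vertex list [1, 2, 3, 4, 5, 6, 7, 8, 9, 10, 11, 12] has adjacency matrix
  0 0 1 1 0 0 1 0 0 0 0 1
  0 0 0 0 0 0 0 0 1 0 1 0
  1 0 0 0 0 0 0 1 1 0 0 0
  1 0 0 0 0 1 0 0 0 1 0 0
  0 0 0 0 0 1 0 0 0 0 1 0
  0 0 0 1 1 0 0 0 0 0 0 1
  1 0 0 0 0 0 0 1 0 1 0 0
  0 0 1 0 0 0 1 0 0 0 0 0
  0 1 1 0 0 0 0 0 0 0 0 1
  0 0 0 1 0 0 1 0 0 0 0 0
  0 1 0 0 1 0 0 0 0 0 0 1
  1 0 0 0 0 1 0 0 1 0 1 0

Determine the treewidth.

A width-3 tree decomposition is:
Bags: B1 = {2, 5, 6, 11}  B2 = {2, 6, 11, 12}  B3 = {2, 6, 9, 12}  B4 = {4, 6, 9, 12}  B5 = {1, 4, 9, 12}  B6 = {1, 3, 4, 9}  B7 = {1, 3, 4, 10}  B8 = {1, 3, 7, 10}  B9 = {3, 7, 8, 10}
Tree: B1–B2, B2–B3, B3–B4, B4–B5, B5–B6, B6–B7, B7–B8, B8–B9
Each bag holds 4 vertices, so the decomposition has width 3, which upper-bounds the treewidth. For the lower bound: the 4 vertex sets {2,5,11}, {6}, {12}, {1,3,4,9} are disjoint, each induces a connected subgraph, and every pair is joined by at least one edge of G. Contracting each set to a single vertex therefore yields K_{4} as a minor, and since treewidth is minor-monotone, tw(G) ≥ tw(K_{4}) = 3. Hence tw(G) = 3 exactly.

3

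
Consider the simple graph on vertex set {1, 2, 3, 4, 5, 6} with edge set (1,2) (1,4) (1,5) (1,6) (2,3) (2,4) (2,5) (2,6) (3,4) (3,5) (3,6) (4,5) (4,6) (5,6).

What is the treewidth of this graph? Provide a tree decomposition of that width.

Treewidth 4.
One such decomposition:
Bags: B1 = {2, 3, 4, 5, 6}  B2 = {1, 2, 4, 5, 6}
Tree: B1–B2

Each bag holds 5 vertices, so the decomposition has width 4, which upper-bounds the treewidth. Conversely, {1, 2, 4, 5, 6} is a clique of size 5, and the vertices of any clique must share a bag in every tree decomposition; so some bag has ≥ 5 vertices and tw(G) ≥ 4. Hence tw(G) = 4 exactly.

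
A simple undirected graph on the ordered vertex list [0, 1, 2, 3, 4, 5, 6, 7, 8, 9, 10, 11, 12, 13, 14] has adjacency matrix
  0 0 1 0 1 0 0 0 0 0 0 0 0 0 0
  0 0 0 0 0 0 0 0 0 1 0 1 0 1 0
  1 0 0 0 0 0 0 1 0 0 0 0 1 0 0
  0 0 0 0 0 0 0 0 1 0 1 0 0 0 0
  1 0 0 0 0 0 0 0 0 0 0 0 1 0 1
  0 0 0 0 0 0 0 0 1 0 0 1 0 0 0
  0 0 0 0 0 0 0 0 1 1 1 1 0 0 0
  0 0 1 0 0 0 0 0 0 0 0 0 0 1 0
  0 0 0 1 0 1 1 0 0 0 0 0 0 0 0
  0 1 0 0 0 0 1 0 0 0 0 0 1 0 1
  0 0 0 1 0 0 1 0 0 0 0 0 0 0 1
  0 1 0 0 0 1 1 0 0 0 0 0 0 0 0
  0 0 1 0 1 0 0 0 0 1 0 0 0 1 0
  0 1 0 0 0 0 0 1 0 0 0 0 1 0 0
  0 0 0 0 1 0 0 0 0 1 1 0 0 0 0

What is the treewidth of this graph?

3

A width-3 tree decomposition is:
Bags: B1 = {0, 2, 7, 13}  B2 = {0, 2, 12, 13}  B3 = {0, 4, 12, 13}  B4 = {1, 4, 12, 13}  B5 = {1, 4, 9, 12}  B6 = {1, 4, 9, 14}  B7 = {1, 9, 11, 14}  B8 = {6, 9, 11, 14}  B9 = {6, 10, 11, 14}  B10 = {5, 6, 10, 11}  B11 = {5, 6, 8, 10}  B12 = {3, 5, 8, 10}
Tree: B1–B2, B2–B3, B3–B4, B4–B5, B5–B6, B6–B7, B7–B8, B8–B9, B9–B10, B10–B11, B11–B12
Every bag has size at most 4, so the width is 4 − 1 = 3 and tw(G) ≤ 3. For the lower bound: the 4 vertex sets {0,2,7}, {13}, {12}, {1,4,9,14} are disjoint, each induces a connected subgraph, and every pair is joined by at least one edge of G. Contracting each set to a single vertex therefore yields K_{4} as a minor, and since treewidth is minor-monotone, tw(G) ≥ tw(K_{4}) = 3. The upper and lower bounds meet at 3, so that is the treewidth.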